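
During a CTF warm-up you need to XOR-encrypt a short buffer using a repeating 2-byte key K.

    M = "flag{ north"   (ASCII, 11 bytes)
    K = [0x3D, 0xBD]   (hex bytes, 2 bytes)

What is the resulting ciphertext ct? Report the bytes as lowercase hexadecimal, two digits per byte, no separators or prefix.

5bd15cda469d53d24fc955

The 2-byte key repeats, so the effective keystream is 3d bd 3d bd 3d bd 3d bd 3d bd 3d.
byte 0: 66 ^ 3d = 5b
byte 1: 6c ^ bd = d1
byte 2: 61 ^ 3d = 5c
byte 3: 67 ^ bd = da
byte 4: 7b ^ 3d = 46
byte 5: 20 ^ bd = 9d
byte 6: 6e ^ 3d = 53
byte 7: 6f ^ bd = d2
byte 8: 72 ^ 3d = 4f
byte 9: 74 ^ bd = c9
byte 10: 68 ^ 3d = 55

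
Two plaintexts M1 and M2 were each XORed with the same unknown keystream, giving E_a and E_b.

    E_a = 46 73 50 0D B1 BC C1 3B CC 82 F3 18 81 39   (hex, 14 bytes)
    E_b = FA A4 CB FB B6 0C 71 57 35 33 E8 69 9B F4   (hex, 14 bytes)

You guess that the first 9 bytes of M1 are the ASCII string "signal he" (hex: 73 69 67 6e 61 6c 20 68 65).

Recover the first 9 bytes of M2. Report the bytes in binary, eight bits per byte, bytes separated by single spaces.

First, E_a ⊕ E_b = (M1 ⊕ K) ⊕ (M2 ⊕ K) = M1 ⊕ M2, so the key drops out. Then M2 = (M1 ⊕ M2) ⊕ M1 over the first 9 bytes.
byte 0: (46 ^ fa) ^ 73 = bc ^ 73 = cf
byte 1: (73 ^ a4) ^ 69 = d7 ^ 69 = be
byte 2: (50 ^ cb) ^ 67 = 9b ^ 67 = fc
byte 3: (0d ^ fb) ^ 6e = f6 ^ 6e = 98
byte 4: (b1 ^ b6) ^ 61 = 07 ^ 61 = 66
byte 5: (bc ^ 0c) ^ 6c = b0 ^ 6c = dc
byte 6: (c1 ^ 71) ^ 20 = b0 ^ 20 = 90
byte 7: (3b ^ 57) ^ 68 = 6c ^ 68 = 04
byte 8: (cc ^ 35) ^ 65 = f9 ^ 65 = 9c

11001111 10111110 11111100 10011000 01100110 11011100 10010000 00000100 10011100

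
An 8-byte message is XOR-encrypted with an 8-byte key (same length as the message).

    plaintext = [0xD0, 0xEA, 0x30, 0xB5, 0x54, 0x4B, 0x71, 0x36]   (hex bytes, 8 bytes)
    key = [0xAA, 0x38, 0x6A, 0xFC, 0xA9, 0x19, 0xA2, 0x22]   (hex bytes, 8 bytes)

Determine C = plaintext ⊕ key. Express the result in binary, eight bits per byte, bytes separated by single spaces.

XOR is its own inverse, so applying the key byte-wise gives the result directly.
byte 0: d0 xor aa = 7a
byte 1: ea xor 38 = d2
byte 2: 30 xor 6a = 5a
byte 3: b5 xor fc = 49
byte 4: 54 xor a9 = fd
byte 5: 4b xor 19 = 52
byte 6: 71 xor a2 = d3
byte 7: 36 xor 22 = 14

01111010 11010010 01011010 01001001 11111101 01010010 11010011 00010100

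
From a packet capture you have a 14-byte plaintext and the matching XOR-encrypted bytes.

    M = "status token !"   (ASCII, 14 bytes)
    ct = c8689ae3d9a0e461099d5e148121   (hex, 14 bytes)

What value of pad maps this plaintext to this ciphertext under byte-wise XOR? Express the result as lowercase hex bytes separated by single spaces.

bb 1c fb 97 ac d3 c4 15 66 f6 3b 7a a1 00

Since ct = M ⊕ pad, XORing both sides with M gives pad = M ⊕ ct.
73 xor c8 = bb
74 xor 68 = 1c
61 xor 9a = fb
74 xor e3 = 97
75 xor d9 = ac
73 xor a0 = d3
20 xor e4 = c4
74 xor 61 = 15
6f xor 09 = 66
6b xor 9d = f6
65 xor 5e = 3b
6e xor 14 = 7a
20 xor 81 = a1
21 xor 21 = 00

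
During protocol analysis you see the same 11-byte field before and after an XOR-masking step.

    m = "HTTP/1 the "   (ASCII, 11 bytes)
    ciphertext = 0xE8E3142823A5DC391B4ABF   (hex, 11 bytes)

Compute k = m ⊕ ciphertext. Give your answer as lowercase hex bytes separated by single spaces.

a0 b7 40 78 0c 94 fc 4d 73 2f 9f

Since ciphertext = m ⊕ k, XORing both sides with m gives k = m ⊕ ciphertext.
byte 0:  72 ^ 232 = 160
byte 1:  84 ^ 227 = 183
byte 2:  84 ^  20 =  64
byte 3:  80 ^  40 = 120
byte 4:  47 ^  35 =  12
byte 5:  49 ^ 165 = 148
byte 6:  32 ^ 220 = 252
byte 7: 116 ^  57 =  77
byte 8: 104 ^  27 = 115
byte 9: 101 ^  74 =  47
byte 10:  32 ^ 191 = 159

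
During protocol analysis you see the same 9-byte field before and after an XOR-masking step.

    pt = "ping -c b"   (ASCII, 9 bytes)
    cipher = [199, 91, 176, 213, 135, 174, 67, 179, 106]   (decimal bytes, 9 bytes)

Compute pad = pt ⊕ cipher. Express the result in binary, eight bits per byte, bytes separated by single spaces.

10110111 00110010 11011110 10110010 10100111 10000011 00100000 10010011 00001000

Since cipher = pt ⊕ pad, XORing both sides with pt gives pad = pt ⊕ cipher.
byte 0: 01110000 xor 11000111 = 10110111
byte 1: 01101001 xor 01011011 = 00110010
byte 2: 01101110 xor 10110000 = 11011110
byte 3: 01100111 xor 11010101 = 10110010
byte 4: 00100000 xor 10000111 = 10100111
byte 5: 00101101 xor 10101110 = 10000011
byte 6: 01100011 xor 01000011 = 00100000
byte 7: 00100000 xor 10110011 = 10010011
byte 8: 01100010 xor 01101010 = 00001000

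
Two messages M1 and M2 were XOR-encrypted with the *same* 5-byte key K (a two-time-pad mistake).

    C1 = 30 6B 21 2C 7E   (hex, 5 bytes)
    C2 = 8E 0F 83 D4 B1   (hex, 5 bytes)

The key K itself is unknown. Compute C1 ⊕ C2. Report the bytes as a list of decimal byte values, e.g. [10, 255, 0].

C1 ⊕ C2 = (M1 ⊕ K) ⊕ (M2 ⊕ K) = M1 ⊕ M2 — the shared key cancels under XOR.
30 ^ 8e = be
6b ^ 0f = 64
21 ^ 83 = a2
2c ^ d4 = f8
7e ^ b1 = cf

[190, 100, 162, 248, 207]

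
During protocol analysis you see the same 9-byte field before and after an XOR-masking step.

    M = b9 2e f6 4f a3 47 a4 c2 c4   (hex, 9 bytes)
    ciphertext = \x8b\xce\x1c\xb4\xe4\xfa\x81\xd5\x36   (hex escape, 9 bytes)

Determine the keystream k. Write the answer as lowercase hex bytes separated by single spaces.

Since ciphertext = M ⊕ k, XORing both sides with M gives k = M ⊕ ciphertext.
b9 ^ 8b = 32
2e ^ ce = e0
f6 ^ 1c = ea
4f ^ b4 = fb
a3 ^ e4 = 47
47 ^ fa = bd
a4 ^ 81 = 25
c2 ^ d5 = 17
c4 ^ 36 = f2

32 e0 ea fb 47 bd 25 17 f2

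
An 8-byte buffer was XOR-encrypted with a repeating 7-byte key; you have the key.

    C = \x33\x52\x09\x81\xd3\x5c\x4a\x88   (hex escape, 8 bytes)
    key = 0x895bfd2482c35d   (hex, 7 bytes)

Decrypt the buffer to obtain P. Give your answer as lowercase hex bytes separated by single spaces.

The 7-byte key repeats, so the effective keystream is 89 5b fd 24 82 c3 5d 89.
byte 0:  51 ⊕ 137 = 186
byte 1:  82 ⊕  91 =   9
byte 2:   9 ⊕ 253 = 244
byte 3: 129 ⊕  36 = 165
byte 4: 211 ⊕ 130 =  81
byte 5:  92 ⊕ 195 = 159
byte 6:  74 ⊕  93 =  23
byte 7: 136 ⊕ 137 =   1

ba 09 f4 a5 51 9f 17 01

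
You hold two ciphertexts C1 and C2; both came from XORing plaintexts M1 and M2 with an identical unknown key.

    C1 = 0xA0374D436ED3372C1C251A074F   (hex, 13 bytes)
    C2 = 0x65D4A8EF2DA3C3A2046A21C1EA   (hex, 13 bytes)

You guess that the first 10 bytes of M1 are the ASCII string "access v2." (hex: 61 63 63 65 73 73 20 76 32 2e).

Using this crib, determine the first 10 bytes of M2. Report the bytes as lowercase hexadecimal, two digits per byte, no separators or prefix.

First, C1 ⊕ C2 = (M1 ⊕ K) ⊕ (M2 ⊕ K) = M1 ⊕ M2, so the key drops out. Then M2 = (M1 ⊕ M2) ⊕ M1 over the first 10 bytes.
byte 0: (a0 xor 65) xor 61 = c5 xor 61 = a4
byte 1: (37 xor d4) xor 63 = e3 xor 63 = 80
byte 2: (4d xor a8) xor 63 = e5 xor 63 = 86
byte 3: (43 xor ef) xor 65 = ac xor 65 = c9
byte 4: (6e xor 2d) xor 73 = 43 xor 73 = 30
byte 5: (d3 xor a3) xor 73 = 70 xor 73 = 03
byte 6: (37 xor c3) xor 20 = f4 xor 20 = d4
byte 7: (2c xor a2) xor 76 = 8e xor 76 = f8
byte 8: (1c xor 04) xor 32 = 18 xor 32 = 2a
byte 9: (25 xor 6a) xor 2e = 4f xor 2e = 61

a48086c93003d4f82a61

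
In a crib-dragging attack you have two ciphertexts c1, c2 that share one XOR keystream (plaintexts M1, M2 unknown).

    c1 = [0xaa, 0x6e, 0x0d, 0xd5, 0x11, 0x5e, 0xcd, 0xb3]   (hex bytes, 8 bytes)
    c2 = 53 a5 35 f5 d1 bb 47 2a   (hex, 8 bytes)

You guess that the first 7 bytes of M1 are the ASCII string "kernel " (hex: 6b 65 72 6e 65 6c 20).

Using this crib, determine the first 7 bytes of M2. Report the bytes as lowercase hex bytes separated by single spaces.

First, c1 ⊕ c2 = (M1 ⊕ K) ⊕ (M2 ⊕ K) = M1 ⊕ M2, so the key drops out. Then M2 = (M1 ⊕ M2) ⊕ M1 over the first 7 bytes.
byte 0: (aa ⊕ 53) ⊕ 6b = f9 ⊕ 6b = 92
byte 1: (6e ⊕ a5) ⊕ 65 = cb ⊕ 65 = ae
byte 2: (0d ⊕ 35) ⊕ 72 = 38 ⊕ 72 = 4a
byte 3: (d5 ⊕ f5) ⊕ 6e = 20 ⊕ 6e = 4e
byte 4: (11 ⊕ d1) ⊕ 65 = c0 ⊕ 65 = a5
byte 5: (5e ⊕ bb) ⊕ 6c = e5 ⊕ 6c = 89
byte 6: (cd ⊕ 47) ⊕ 20 = 8a ⊕ 20 = aa

92 ae 4a 4e a5 89 aa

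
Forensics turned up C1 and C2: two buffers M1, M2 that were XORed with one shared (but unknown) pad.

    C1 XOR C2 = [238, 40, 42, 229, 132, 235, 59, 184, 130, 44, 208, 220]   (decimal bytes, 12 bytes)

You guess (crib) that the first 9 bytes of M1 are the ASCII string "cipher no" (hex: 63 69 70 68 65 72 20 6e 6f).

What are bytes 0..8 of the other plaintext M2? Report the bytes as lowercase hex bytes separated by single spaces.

Since C1 ⊕ C2 = M1 ⊕ M2, XORing with the guessed M1 bytes yields the corresponding M2 bytes: M2 = (C1 ⊕ C2) ⊕ M1.
byte 0: ee xor 63 = 8d
byte 1: 28 xor 69 = 41
byte 2: 2a xor 70 = 5a
byte 3: e5 xor 68 = 8d
byte 4: 84 xor 65 = e1
byte 5: eb xor 72 = 99
byte 6: 3b xor 20 = 1b
byte 7: b8 xor 6e = d6
byte 8: 82 xor 6f = ed

8d 41 5a 8d e1 99 1b d6 ed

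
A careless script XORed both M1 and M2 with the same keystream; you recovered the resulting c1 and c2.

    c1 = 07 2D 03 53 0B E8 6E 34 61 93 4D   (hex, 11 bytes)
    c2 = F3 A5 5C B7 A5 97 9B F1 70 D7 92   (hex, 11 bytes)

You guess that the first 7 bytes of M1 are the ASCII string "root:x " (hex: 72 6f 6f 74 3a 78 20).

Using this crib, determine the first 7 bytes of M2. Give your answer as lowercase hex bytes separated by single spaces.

First, c1 ⊕ c2 = (M1 ⊕ K) ⊕ (M2 ⊕ K) = M1 ⊕ M2, so the key drops out. Then M2 = (M1 ⊕ M2) ⊕ M1 over the first 7 bytes.
byte 0: (07 XOR f3) XOR 72 = f4 XOR 72 = 86
byte 1: (2d XOR a5) XOR 6f = 88 XOR 6f = e7
byte 2: (03 XOR 5c) XOR 6f = 5f XOR 6f = 30
byte 3: (53 XOR b7) XOR 74 = e4 XOR 74 = 90
byte 4: (0b XOR a5) XOR 3a = ae XOR 3a = 94
byte 5: (e8 XOR 97) XOR 78 = 7f XOR 78 = 07
byte 6: (6e XOR 9b) XOR 20 = f5 XOR 20 = d5

86 e7 30 90 94 07 d5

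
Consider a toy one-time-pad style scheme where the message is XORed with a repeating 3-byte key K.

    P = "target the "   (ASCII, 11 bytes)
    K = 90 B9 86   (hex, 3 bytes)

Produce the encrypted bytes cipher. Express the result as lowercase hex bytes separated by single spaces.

The 3-byte key repeats, so the effective keystream is 90 b9 86 90 b9 86 90 b9 86 90 b9.
byte 0: 74 XOR 90 = e4
byte 1: 61 XOR b9 = d8
byte 2: 72 XOR 86 = f4
byte 3: 67 XOR 90 = f7
byte 4: 65 XOR b9 = dc
byte 5: 74 XOR 86 = f2
byte 6: 20 XOR 90 = b0
byte 7: 74 XOR b9 = cd
byte 8: 68 XOR 86 = ee
byte 9: 65 XOR 90 = f5
byte 10: 20 XOR b9 = 99

e4 d8 f4 f7 dc f2 b0 cd ee f5 99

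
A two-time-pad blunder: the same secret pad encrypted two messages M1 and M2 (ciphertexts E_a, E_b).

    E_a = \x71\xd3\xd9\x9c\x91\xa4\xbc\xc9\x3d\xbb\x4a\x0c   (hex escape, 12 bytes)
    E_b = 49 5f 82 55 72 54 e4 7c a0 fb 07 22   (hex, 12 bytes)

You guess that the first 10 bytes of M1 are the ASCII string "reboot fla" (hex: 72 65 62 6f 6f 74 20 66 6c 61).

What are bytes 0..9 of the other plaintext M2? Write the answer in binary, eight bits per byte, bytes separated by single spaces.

01001010 11101001 00111001 10100110 10001100 10000100 01111000 11010011 11110001 00100001

First, E_a ⊕ E_b = (M1 ⊕ K) ⊕ (M2 ⊕ K) = M1 ⊕ M2, so the key drops out. Then M2 = (M1 ⊕ M2) ⊕ M1 over the first 10 bytes.
byte 0: (71 ^ 49) ^ 72 = 38 ^ 72 = 4a
byte 1: (d3 ^ 5f) ^ 65 = 8c ^ 65 = e9
byte 2: (d9 ^ 82) ^ 62 = 5b ^ 62 = 39
byte 3: (9c ^ 55) ^ 6f = c9 ^ 6f = a6
byte 4: (91 ^ 72) ^ 6f = e3 ^ 6f = 8c
byte 5: (a4 ^ 54) ^ 74 = f0 ^ 74 = 84
byte 6: (bc ^ e4) ^ 20 = 58 ^ 20 = 78
byte 7: (c9 ^ 7c) ^ 66 = b5 ^ 66 = d3
byte 8: (3d ^ a0) ^ 6c = 9d ^ 6c = f1
byte 9: (bb ^ fb) ^ 61 = 40 ^ 61 = 21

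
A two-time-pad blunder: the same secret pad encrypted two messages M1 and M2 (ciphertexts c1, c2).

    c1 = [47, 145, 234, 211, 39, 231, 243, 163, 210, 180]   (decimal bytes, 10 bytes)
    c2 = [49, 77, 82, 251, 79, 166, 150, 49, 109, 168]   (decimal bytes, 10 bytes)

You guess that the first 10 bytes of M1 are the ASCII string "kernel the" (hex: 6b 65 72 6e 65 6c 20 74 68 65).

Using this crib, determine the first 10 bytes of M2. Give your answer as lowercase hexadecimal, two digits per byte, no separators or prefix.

First, c1 ⊕ c2 = (M1 ⊕ K) ⊕ (M2 ⊕ K) = M1 ⊕ M2, so the key drops out. Then M2 = (M1 ⊕ M2) ⊕ M1 over the first 10 bytes.
byte 0: (2f xor 31) xor 6b = 1e xor 6b = 75
byte 1: (91 xor 4d) xor 65 = dc xor 65 = b9
byte 2: (ea xor 52) xor 72 = b8 xor 72 = ca
byte 3: (d3 xor fb) xor 6e = 28 xor 6e = 46
byte 4: (27 xor 4f) xor 65 = 68 xor 65 = 0d
byte 5: (e7 xor a6) xor 6c = 41 xor 6c = 2d
byte 6: (f3 xor 96) xor 20 = 65 xor 20 = 45
byte 7: (a3 xor 31) xor 74 = 92 xor 74 = e6
byte 8: (d2 xor 6d) xor 68 = bf xor 68 = d7
byte 9: (b4 xor a8) xor 65 = 1c xor 65 = 79

75b9ca460d2d45e6d779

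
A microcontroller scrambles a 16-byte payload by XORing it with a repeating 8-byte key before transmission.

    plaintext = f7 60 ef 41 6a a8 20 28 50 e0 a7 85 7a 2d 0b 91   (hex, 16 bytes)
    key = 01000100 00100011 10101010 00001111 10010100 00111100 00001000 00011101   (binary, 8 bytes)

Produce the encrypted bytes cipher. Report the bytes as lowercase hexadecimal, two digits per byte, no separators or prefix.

b343454efe94283514c30d8aee11038c

The 8-byte key repeats, so the effective keystream is 44 23 aa 0f 94 3c 08 1d 44 23 aa 0f 94 3c 08 1d.
byte 0: f7 ⊕ 44 = b3
byte 1: 60 ⊕ 23 = 43
byte 2: ef ⊕ aa = 45
byte 3: 41 ⊕ 0f = 4e
byte 4: 6a ⊕ 94 = fe
byte 5: a8 ⊕ 3c = 94
byte 6: 20 ⊕ 08 = 28
byte 7: 28 ⊕ 1d = 35
byte 8: 50 ⊕ 44 = 14
byte 9: e0 ⊕ 23 = c3
byte 10: a7 ⊕ aa = 0d
byte 11: 85 ⊕ 0f = 8a
byte 12: 7a ⊕ 94 = ee
byte 13: 2d ⊕ 3c = 11
byte 14: 0b ⊕ 08 = 03
byte 15: 91 ⊕ 1d = 8c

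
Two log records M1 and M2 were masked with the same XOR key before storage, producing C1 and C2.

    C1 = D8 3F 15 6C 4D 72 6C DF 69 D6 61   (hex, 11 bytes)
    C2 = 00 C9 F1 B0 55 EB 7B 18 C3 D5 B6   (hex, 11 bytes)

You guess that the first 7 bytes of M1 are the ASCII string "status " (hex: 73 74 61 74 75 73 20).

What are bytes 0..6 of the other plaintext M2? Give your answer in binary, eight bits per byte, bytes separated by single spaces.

10101011 10000010 10000101 10101000 01101101 11101010 00110111

First, C1 ⊕ C2 = (M1 ⊕ K) ⊕ (M2 ⊕ K) = M1 ⊕ M2, so the key drops out. Then M2 = (M1 ⊕ M2) ⊕ M1 over the first 7 bytes.
byte 0: (d8 xor 00) xor 73 = d8 xor 73 = ab
byte 1: (3f xor c9) xor 74 = f6 xor 74 = 82
byte 2: (15 xor f1) xor 61 = e4 xor 61 = 85
byte 3: (6c xor b0) xor 74 = dc xor 74 = a8
byte 4: (4d xor 55) xor 75 = 18 xor 75 = 6d
byte 5: (72 xor eb) xor 73 = 99 xor 73 = ea
byte 6: (6c xor 7b) xor 20 = 17 xor 20 = 37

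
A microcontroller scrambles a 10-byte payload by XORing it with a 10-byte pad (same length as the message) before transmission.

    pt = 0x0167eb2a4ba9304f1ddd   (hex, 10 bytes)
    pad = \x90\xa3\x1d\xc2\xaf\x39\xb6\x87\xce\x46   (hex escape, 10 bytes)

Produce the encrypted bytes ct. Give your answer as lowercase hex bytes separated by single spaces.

XOR is its own inverse, so applying the key byte-wise gives the result directly.
01 xor 90 = 91
67 xor a3 = c4
eb xor 1d = f6
2a xor c2 = e8
4b xor af = e4
a9 xor 39 = 90
30 xor b6 = 86
4f xor 87 = c8
1d xor ce = d3
dd xor 46 = 9b

91 c4 f6 e8 e4 90 86 c8 d3 9b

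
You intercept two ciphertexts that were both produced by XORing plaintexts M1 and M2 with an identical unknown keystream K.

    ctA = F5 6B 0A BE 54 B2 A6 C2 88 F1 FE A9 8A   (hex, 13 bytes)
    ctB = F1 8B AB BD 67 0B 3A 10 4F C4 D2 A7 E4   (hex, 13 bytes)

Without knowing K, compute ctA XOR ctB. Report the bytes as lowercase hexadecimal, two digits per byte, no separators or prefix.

ctA ⊕ ctB = (M1 ⊕ K) ⊕ (M2 ⊕ K) = M1 ⊕ M2 — the shared key cancels under XOR.
11110101 ^ 11110001 = 00000100
01101011 ^ 10001011 = 11100000
00001010 ^ 10101011 = 10100001
10111110 ^ 10111101 = 00000011
01010100 ^ 01100111 = 00110011
10110010 ^ 00001011 = 10111001
10100110 ^ 00111010 = 10011100
11000010 ^ 00010000 = 11010010
10001000 ^ 01001111 = 11000111
11110001 ^ 11000100 = 00110101
11111110 ^ 11010010 = 00101100
10101001 ^ 10100111 = 00001110
10001010 ^ 11100100 = 01101110

04e0a10333b99cd2c7352c0e6e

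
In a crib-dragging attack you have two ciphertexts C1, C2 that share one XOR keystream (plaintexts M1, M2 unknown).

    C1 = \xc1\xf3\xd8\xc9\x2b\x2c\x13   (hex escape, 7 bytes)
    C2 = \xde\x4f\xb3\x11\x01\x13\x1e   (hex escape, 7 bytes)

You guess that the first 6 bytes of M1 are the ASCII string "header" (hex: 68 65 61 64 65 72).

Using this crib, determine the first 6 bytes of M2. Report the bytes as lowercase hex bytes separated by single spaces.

First, C1 ⊕ C2 = (M1 ⊕ K) ⊕ (M2 ⊕ K) = M1 ⊕ M2, so the key drops out. Then M2 = (M1 ⊕ M2) ⊕ M1 over the first 6 bytes.
byte 0: (c1 ^ de) ^ 68 = 1f ^ 68 = 77
byte 1: (f3 ^ 4f) ^ 65 = bc ^ 65 = d9
byte 2: (d8 ^ b3) ^ 61 = 6b ^ 61 = 0a
byte 3: (c9 ^ 11) ^ 64 = d8 ^ 64 = bc
byte 4: (2b ^ 01) ^ 65 = 2a ^ 65 = 4f
byte 5: (2c ^ 13) ^ 72 = 3f ^ 72 = 4d

77 d9 0a bc 4f 4d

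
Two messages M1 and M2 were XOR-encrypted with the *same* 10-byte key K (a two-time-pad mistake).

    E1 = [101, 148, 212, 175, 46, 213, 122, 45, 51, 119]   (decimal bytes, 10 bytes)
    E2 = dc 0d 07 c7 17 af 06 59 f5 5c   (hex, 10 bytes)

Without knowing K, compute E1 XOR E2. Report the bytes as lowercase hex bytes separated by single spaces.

b9 99 d3 68 39 7a 7c 74 c6 2b

E1 ⊕ E2 = (M1 ⊕ K) ⊕ (M2 ⊕ K) = M1 ⊕ M2 — the shared key cancels under XOR.
101 XOR 220 = 185
148 XOR  13 = 153
212 XOR   7 = 211
175 XOR 199 = 104
 46 XOR  23 =  57
213 XOR 175 = 122
122 XOR   6 = 124
 45 XOR  89 = 116
 51 XOR 245 = 198
119 XOR  92 =  43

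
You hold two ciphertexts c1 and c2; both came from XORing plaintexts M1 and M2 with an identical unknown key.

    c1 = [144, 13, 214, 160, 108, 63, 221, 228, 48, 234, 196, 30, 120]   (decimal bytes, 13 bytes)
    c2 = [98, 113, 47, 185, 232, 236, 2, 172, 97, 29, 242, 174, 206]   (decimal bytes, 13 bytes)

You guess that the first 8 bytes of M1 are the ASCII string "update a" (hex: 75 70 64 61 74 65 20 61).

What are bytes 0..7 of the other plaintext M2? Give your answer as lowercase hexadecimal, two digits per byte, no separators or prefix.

First, c1 ⊕ c2 = (M1 ⊕ K) ⊕ (M2 ⊕ K) = M1 ⊕ M2, so the key drops out. Then M2 = (M1 ⊕ M2) ⊕ M1 over the first 8 bytes.
byte 0: (90 ⊕ 62) ⊕ 75 = f2 ⊕ 75 = 87
byte 1: (0d ⊕ 71) ⊕ 70 = 7c ⊕ 70 = 0c
byte 2: (d6 ⊕ 2f) ⊕ 64 = f9 ⊕ 64 = 9d
byte 3: (a0 ⊕ b9) ⊕ 61 = 19 ⊕ 61 = 78
byte 4: (6c ⊕ e8) ⊕ 74 = 84 ⊕ 74 = f0
byte 5: (3f ⊕ ec) ⊕ 65 = d3 ⊕ 65 = b6
byte 6: (dd ⊕ 02) ⊕ 20 = df ⊕ 20 = ff
byte 7: (e4 ⊕ ac) ⊕ 61 = 48 ⊕ 61 = 29

870c9d78f0b6ff29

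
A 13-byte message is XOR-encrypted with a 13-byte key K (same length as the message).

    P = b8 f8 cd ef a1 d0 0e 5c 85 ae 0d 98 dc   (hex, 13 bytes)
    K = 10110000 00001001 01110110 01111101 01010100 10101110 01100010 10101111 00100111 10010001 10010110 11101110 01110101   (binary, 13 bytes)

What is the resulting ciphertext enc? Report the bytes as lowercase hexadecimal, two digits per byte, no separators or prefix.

08f1bb92f57e6cf3a23f9b76a9

10111000 xor 10110000 = 00001000
11111000 xor 00001001 = 11110001
11001101 xor 01110110 = 10111011
11101111 xor 01111101 = 10010010
10100001 xor 01010100 = 11110101
11010000 xor 10101110 = 01111110
00001110 xor 01100010 = 01101100
01011100 xor 10101111 = 11110011
10000101 xor 00100111 = 10100010
10101110 xor 10010001 = 00111111
00001101 xor 10010110 = 10011011
10011000 xor 11101110 = 01110110
11011100 xor 01110101 = 10101001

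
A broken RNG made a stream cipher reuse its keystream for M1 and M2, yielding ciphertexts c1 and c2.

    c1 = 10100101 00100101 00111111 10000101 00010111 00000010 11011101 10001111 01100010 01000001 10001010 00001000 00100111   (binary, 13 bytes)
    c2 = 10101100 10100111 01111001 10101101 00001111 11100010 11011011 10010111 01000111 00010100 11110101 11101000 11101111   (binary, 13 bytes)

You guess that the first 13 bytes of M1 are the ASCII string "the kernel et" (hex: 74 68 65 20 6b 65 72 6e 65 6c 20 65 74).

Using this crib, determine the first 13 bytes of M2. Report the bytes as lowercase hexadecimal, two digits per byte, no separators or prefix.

First, c1 ⊕ c2 = (M1 ⊕ K) ⊕ (M2 ⊕ K) = M1 ⊕ M2, so the key drops out. Then M2 = (M1 ⊕ M2) ⊕ M1 over the first 13 bytes.
byte 0: (a5 ^ ac) ^ 74 = 09 ^ 74 = 7d
byte 1: (25 ^ a7) ^ 68 = 82 ^ 68 = ea
byte 2: (3f ^ 79) ^ 65 = 46 ^ 65 = 23
byte 3: (85 ^ ad) ^ 20 = 28 ^ 20 = 08
byte 4: (17 ^ 0f) ^ 6b = 18 ^ 6b = 73
byte 5: (02 ^ e2) ^ 65 = e0 ^ 65 = 85
byte 6: (dd ^ db) ^ 72 = 06 ^ 72 = 74
byte 7: (8f ^ 97) ^ 6e = 18 ^ 6e = 76
byte 8: (62 ^ 47) ^ 65 = 25 ^ 65 = 40
byte 9: (41 ^ 14) ^ 6c = 55 ^ 6c = 39
byte 10: (8a ^ f5) ^ 20 = 7f ^ 20 = 5f
byte 11: (08 ^ e8) ^ 65 = e0 ^ 65 = 85
byte 12: (27 ^ ef) ^ 74 = c8 ^ 74 = bc

7dea23087385747640395f85bc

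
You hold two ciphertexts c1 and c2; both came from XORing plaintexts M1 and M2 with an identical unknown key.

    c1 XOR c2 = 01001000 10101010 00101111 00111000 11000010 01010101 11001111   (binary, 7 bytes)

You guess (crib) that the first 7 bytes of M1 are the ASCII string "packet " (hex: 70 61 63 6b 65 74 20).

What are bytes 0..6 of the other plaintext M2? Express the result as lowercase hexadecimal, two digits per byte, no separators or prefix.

Since c1 ⊕ c2 = M1 ⊕ M2, XORing with the guessed M1 bytes yields the corresponding M2 bytes: M2 = (c1 ⊕ c2) ⊕ M1.
byte 0: 48 ⊕ 70 = 38
byte 1: aa ⊕ 61 = cb
byte 2: 2f ⊕ 63 = 4c
byte 3: 38 ⊕ 6b = 53
byte 4: c2 ⊕ 65 = a7
byte 5: 55 ⊕ 74 = 21
byte 6: cf ⊕ 20 = ef

38cb4c53a721ef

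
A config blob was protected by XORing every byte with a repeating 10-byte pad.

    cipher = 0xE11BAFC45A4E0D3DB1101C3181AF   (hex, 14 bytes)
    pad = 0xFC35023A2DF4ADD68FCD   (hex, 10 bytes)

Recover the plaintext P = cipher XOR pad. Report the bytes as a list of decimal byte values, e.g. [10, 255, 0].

[29, 46, 173, 254, 119, 186, 160, 235, 62, 221, 224, 4, 131, 149]

The 10-byte key repeats, so the effective keystream is fc 35 02 3a 2d f4 ad d6 8f cd fc 35 02 3a.
byte 0: e1 xor fc = 1d
byte 1: 1b xor 35 = 2e
byte 2: af xor 02 = ad
byte 3: c4 xor 3a = fe
byte 4: 5a xor 2d = 77
byte 5: 4e xor f4 = ba
byte 6: 0d xor ad = a0
byte 7: 3d xor d6 = eb
byte 8: b1 xor 8f = 3e
byte 9: 10 xor cd = dd
byte 10: 1c xor fc = e0
byte 11: 31 xor 35 = 04
byte 12: 81 xor 02 = 83
byte 13: af xor 3a = 95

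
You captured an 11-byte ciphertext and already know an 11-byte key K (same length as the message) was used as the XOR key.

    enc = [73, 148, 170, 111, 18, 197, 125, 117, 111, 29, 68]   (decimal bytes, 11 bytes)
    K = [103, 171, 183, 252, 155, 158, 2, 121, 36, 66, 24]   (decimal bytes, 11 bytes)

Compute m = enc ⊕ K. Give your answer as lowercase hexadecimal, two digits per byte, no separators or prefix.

2e3f1d93895b7f0c4b5f5c

XOR is its own inverse, so applying the key byte-wise gives the result directly.
byte 0: 49 XOR 67 = 2e
byte 1: 94 XOR ab = 3f
byte 2: aa XOR b7 = 1d
byte 3: 6f XOR fc = 93
byte 4: 12 XOR 9b = 89
byte 5: c5 XOR 9e = 5b
byte 6: 7d XOR 02 = 7f
byte 7: 75 XOR 79 = 0c
byte 8: 6f XOR 24 = 4b
byte 9: 1d XOR 42 = 5f
byte 10: 44 XOR 18 = 5c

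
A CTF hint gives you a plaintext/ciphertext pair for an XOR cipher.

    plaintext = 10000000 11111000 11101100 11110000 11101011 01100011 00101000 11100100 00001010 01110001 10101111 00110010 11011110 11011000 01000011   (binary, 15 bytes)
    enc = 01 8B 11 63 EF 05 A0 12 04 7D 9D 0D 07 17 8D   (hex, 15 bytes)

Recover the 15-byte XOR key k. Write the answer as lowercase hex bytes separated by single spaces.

Since enc = plaintext ⊕ k, XORing both sides with plaintext gives k = plaintext ⊕ enc.
80 xor 01 = 81
f8 xor 8b = 73
ec xor 11 = fd
f0 xor 63 = 93
eb xor ef = 04
63 xor 05 = 66
28 xor a0 = 88
e4 xor 12 = f6
0a xor 04 = 0e
71 xor 7d = 0c
af xor 9d = 32
32 xor 0d = 3f
de xor 07 = d9
d8 xor 17 = cf
43 xor 8d = ce

81 73 fd 93 04 66 88 f6 0e 0c 32 3f d9 cf ce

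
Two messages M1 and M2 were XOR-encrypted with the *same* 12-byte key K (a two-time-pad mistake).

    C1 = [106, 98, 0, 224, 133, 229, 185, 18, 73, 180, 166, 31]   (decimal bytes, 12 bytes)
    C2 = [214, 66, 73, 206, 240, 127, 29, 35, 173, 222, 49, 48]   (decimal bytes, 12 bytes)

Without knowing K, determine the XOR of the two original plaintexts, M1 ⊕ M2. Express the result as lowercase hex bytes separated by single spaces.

bc 20 49 2e 75 9a a4 31 e4 6a 97 2f

C1 ⊕ C2 = (M1 ⊕ K) ⊕ (M2 ⊕ K) = M1 ⊕ M2 — the shared key cancels under XOR.
byte 0: 6a ^ d6 = bc
byte 1: 62 ^ 42 = 20
byte 2: 00 ^ 49 = 49
byte 3: e0 ^ ce = 2e
byte 4: 85 ^ f0 = 75
byte 5: e5 ^ 7f = 9a
byte 6: b9 ^ 1d = a4
byte 7: 12 ^ 23 = 31
byte 8: 49 ^ ad = e4
byte 9: b4 ^ de = 6a
byte 10: a6 ^ 31 = 97
byte 11: 1f ^ 30 = 2f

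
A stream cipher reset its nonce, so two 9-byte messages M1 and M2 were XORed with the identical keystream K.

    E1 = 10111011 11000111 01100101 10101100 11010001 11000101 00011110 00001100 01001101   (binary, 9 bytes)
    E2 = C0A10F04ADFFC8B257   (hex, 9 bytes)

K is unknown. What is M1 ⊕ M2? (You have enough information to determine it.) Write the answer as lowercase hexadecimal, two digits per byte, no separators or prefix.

E1 ⊕ E2 = (M1 ⊕ K) ⊕ (M2 ⊕ K) = M1 ⊕ M2 — the shared key cancels under XOR.
byte 0: bb xor c0 = 7b
byte 1: c7 xor a1 = 66
byte 2: 65 xor 0f = 6a
byte 3: ac xor 04 = a8
byte 4: d1 xor ad = 7c
byte 5: c5 xor ff = 3a
byte 6: 1e xor c8 = d6
byte 7: 0c xor b2 = be
byte 8: 4d xor 57 = 1a

7b666aa87c3ad6be1a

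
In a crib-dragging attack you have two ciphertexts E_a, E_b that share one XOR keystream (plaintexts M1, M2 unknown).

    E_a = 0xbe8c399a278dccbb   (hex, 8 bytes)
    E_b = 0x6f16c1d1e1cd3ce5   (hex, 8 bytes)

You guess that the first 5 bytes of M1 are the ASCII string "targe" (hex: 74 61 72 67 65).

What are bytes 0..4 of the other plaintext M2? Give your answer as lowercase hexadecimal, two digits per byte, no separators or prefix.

a5fb8a2ca3

First, E_a ⊕ E_b = (M1 ⊕ K) ⊕ (M2 ⊕ K) = M1 ⊕ M2, so the key drops out. Then M2 = (M1 ⊕ M2) ⊕ M1 over the first 5 bytes.
byte 0: (be xor 6f) xor 74 = d1 xor 74 = a5
byte 1: (8c xor 16) xor 61 = 9a xor 61 = fb
byte 2: (39 xor c1) xor 72 = f8 xor 72 = 8a
byte 3: (9a xor d1) xor 67 = 4b xor 67 = 2c
byte 4: (27 xor e1) xor 65 = c6 xor 65 = a3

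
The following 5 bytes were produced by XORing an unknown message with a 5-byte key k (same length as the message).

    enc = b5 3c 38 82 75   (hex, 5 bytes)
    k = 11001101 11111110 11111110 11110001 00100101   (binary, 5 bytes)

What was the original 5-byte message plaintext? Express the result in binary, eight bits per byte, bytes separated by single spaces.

01111000 11000010 11000110 01110011 01010000

XOR is its own inverse, so applying the key byte-wise gives the result directly.
byte 0: b5 XOR cd = 78
byte 1: 3c XOR fe = c2
byte 2: 38 XOR fe = c6
byte 3: 82 XOR f1 = 73
byte 4: 75 XOR 25 = 50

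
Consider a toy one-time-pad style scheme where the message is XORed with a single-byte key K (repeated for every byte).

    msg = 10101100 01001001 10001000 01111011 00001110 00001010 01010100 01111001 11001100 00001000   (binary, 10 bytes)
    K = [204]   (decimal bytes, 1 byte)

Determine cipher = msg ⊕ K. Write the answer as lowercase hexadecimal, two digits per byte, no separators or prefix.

The 1-byte key repeats, so the effective keystream is cc cc cc cc cc cc cc cc cc cc.
byte 0: ac ^ cc = 60
byte 1: 49 ^ cc = 85
byte 2: 88 ^ cc = 44
byte 3: 7b ^ cc = b7
byte 4: 0e ^ cc = c2
byte 5: 0a ^ cc = c6
byte 6: 54 ^ cc = 98
byte 7: 79 ^ cc = b5
byte 8: cc ^ cc = 00
byte 9: 08 ^ cc = c4

608544b7c2c698b500c4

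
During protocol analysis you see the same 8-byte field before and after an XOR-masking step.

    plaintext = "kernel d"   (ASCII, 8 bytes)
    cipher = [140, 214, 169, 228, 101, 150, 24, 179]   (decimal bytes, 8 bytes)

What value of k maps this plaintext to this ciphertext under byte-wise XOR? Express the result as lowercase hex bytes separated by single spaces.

e7 b3 db 8a 00 fa 38 d7

Since cipher = plaintext ⊕ k, XORing both sides with plaintext gives k = plaintext ⊕ cipher.
107 XOR 140 = 231
101 XOR 214 = 179
114 XOR 169 = 219
110 XOR 228 = 138
101 XOR 101 =   0
108 XOR 150 = 250
 32 XOR  24 =  56
100 XOR 179 = 215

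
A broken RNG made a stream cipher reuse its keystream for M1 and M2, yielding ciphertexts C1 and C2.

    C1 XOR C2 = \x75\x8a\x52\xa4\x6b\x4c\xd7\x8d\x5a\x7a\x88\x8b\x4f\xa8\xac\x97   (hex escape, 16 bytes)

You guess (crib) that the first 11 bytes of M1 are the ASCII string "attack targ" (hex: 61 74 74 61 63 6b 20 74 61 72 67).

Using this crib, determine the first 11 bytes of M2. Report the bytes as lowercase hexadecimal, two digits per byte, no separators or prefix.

Since C1 ⊕ C2 = M1 ⊕ M2, XORing with the guessed M1 bytes yields the corresponding M2 bytes: M2 = (C1 ⊕ C2) ⊕ M1.
01110101 ^ 01100001 = 00010100
10001010 ^ 01110100 = 11111110
01010010 ^ 01110100 = 00100110
10100100 ^ 01100001 = 11000101
01101011 ^ 01100011 = 00001000
01001100 ^ 01101011 = 00100111
11010111 ^ 00100000 = 11110111
10001101 ^ 01110100 = 11111001
01011010 ^ 01100001 = 00111011
01111010 ^ 01110010 = 00001000
10001000 ^ 01100111 = 11101111

14fe26c50827f7f93b08ef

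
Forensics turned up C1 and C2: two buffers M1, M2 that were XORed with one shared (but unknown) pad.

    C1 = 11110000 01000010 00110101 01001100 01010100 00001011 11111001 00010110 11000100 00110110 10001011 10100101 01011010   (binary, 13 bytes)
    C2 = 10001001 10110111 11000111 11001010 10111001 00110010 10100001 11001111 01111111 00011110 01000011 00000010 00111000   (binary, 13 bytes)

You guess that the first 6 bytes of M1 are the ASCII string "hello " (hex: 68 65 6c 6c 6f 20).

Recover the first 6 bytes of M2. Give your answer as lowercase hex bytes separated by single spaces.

First, C1 ⊕ C2 = (M1 ⊕ K) ⊕ (M2 ⊕ K) = M1 ⊕ M2, so the key drops out. Then M2 = (M1 ⊕ M2) ⊕ M1 over the first 6 bytes.
byte 0: (f0 XOR 89) XOR 68 = 79 XOR 68 = 11
byte 1: (42 XOR b7) XOR 65 = f5 XOR 65 = 90
byte 2: (35 XOR c7) XOR 6c = f2 XOR 6c = 9e
byte 3: (4c XOR ca) XOR 6c = 86 XOR 6c = ea
byte 4: (54 XOR b9) XOR 6f = ed XOR 6f = 82
byte 5: (0b XOR 32) XOR 20 = 39 XOR 20 = 19

11 90 9e ea 82 19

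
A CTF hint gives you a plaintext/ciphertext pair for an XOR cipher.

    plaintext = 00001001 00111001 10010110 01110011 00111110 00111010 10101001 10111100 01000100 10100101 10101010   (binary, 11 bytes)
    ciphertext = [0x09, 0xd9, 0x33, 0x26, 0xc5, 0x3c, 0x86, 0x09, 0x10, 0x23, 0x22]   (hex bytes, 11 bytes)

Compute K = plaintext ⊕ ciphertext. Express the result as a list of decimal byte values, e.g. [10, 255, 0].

Since ciphertext = plaintext ⊕ K, XORing both sides with plaintext gives K = plaintext ⊕ ciphertext.
09 XOR 09 = 00
39 XOR d9 = e0
96 XOR 33 = a5
73 XOR 26 = 55
3e XOR c5 = fb
3a XOR 3c = 06
a9 XOR 86 = 2f
bc XOR 09 = b5
44 XOR 10 = 54
a5 XOR 23 = 86
aa XOR 22 = 88

[0, 224, 165, 85, 251, 6, 47, 181, 84, 134, 136]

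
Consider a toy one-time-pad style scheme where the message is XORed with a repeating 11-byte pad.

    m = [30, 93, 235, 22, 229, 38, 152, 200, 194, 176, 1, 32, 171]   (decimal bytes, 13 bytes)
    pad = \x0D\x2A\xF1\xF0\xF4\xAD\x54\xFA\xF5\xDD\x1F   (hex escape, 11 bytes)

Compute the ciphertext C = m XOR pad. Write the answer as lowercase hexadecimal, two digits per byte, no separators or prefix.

13771ae6118bcc32376d1e2d81

The 11-byte key repeats, so the effective keystream is 0d 2a f1 f0 f4 ad 54 fa f5 dd 1f 0d 2a.
byte 0: 1e ^ 0d = 13
byte 1: 5d ^ 2a = 77
byte 2: eb ^ f1 = 1a
byte 3: 16 ^ f0 = e6
byte 4: e5 ^ f4 = 11
byte 5: 26 ^ ad = 8b
byte 6: 98 ^ 54 = cc
byte 7: c8 ^ fa = 32
byte 8: c2 ^ f5 = 37
byte 9: b0 ^ dd = 6d
byte 10: 01 ^ 1f = 1e
byte 11: 20 ^ 0d = 2d
byte 12: ab ^ 2a = 81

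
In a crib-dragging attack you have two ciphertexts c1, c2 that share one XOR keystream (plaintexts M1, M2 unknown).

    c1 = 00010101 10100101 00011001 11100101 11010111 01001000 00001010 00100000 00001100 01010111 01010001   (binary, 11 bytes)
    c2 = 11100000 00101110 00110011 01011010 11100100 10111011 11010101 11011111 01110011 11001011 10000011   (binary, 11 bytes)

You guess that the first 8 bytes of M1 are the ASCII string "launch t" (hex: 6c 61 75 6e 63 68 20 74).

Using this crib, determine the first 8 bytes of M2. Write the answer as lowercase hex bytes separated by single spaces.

First, c1 ⊕ c2 = (M1 ⊕ K) ⊕ (M2 ⊕ K) = M1 ⊕ M2, so the key drops out. Then M2 = (M1 ⊕ M2) ⊕ M1 over the first 8 bytes.
byte 0: (15 XOR e0) XOR 6c = f5 XOR 6c = 99
byte 1: (a5 XOR 2e) XOR 61 = 8b XOR 61 = ea
byte 2: (19 XOR 33) XOR 75 = 2a XOR 75 = 5f
byte 3: (e5 XOR 5a) XOR 6e = bf XOR 6e = d1
byte 4: (d7 XOR e4) XOR 63 = 33 XOR 63 = 50
byte 5: (48 XOR bb) XOR 68 = f3 XOR 68 = 9b
byte 6: (0a XOR d5) XOR 20 = df XOR 20 = ff
byte 7: (20 XOR df) XOR 74 = ff XOR 74 = 8b

99 ea 5f d1 50 9b ff 8b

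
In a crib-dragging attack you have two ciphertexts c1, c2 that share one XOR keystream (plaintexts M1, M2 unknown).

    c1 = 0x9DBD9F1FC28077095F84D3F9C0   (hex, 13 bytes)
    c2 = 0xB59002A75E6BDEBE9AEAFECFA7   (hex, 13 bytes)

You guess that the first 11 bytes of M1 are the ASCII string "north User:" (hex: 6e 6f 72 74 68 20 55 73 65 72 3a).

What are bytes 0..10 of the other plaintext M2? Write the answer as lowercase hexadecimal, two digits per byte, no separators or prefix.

First, c1 ⊕ c2 = (M1 ⊕ K) ⊕ (M2 ⊕ K) = M1 ⊕ M2, so the key drops out. Then M2 = (M1 ⊕ M2) ⊕ M1 over the first 11 bytes.
byte 0: (9d XOR b5) XOR 6e = 28 XOR 6e = 46
byte 1: (bd XOR 90) XOR 6f = 2d XOR 6f = 42
byte 2: (9f XOR 02) XOR 72 = 9d XOR 72 = ef
byte 3: (1f XOR a7) XOR 74 = b8 XOR 74 = cc
byte 4: (c2 XOR 5e) XOR 68 = 9c XOR 68 = f4
byte 5: (80 XOR 6b) XOR 20 = eb XOR 20 = cb
byte 6: (77 XOR de) XOR 55 = a9 XOR 55 = fc
byte 7: (09 XOR be) XOR 73 = b7 XOR 73 = c4
byte 8: (5f XOR 9a) XOR 65 = c5 XOR 65 = a0
byte 9: (84 XOR ea) XOR 72 = 6e XOR 72 = 1c
byte 10: (d3 XOR fe) XOR 3a = 2d XOR 3a = 17

4642efccf4cbfcc4a01c17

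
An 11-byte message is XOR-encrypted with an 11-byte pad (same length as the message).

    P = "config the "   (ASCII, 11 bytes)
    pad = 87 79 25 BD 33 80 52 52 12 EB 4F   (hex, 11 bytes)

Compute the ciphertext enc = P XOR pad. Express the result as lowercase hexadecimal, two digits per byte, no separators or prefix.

e4164bdb5ae772267a8e6f

63 xor 87 = e4
6f xor 79 = 16
6e xor 25 = 4b
66 xor bd = db
69 xor 33 = 5a
67 xor 80 = e7
20 xor 52 = 72
74 xor 52 = 26
68 xor 12 = 7a
65 xor eb = 8e
20 xor 4f = 6f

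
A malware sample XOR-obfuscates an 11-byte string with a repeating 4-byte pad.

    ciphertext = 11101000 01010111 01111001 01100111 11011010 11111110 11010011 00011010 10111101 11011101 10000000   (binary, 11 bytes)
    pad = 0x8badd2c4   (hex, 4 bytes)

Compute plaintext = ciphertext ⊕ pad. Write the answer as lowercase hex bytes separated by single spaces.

The 4-byte key repeats, so the effective keystream is 8b ad d2 c4 8b ad d2 c4 8b ad d2.
byte 0: e8 xor 8b = 63
byte 1: 57 xor ad = fa
byte 2: 79 xor d2 = ab
byte 3: 67 xor c4 = a3
byte 4: da xor 8b = 51
byte 5: fe xor ad = 53
byte 6: d3 xor d2 = 01
byte 7: 1a xor c4 = de
byte 8: bd xor 8b = 36
byte 9: dd xor ad = 70
byte 10: 80 xor d2 = 52

63 fa ab a3 51 53 01 de 36 70 52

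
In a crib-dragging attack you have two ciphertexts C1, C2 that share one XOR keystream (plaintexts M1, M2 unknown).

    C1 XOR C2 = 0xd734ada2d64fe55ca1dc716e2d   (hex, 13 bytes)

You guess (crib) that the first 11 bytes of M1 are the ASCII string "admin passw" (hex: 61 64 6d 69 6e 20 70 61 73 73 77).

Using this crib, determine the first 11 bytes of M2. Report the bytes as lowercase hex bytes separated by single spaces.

Since C1 ⊕ C2 = M1 ⊕ M2, XORing with the guessed M1 bytes yields the corresponding M2 bytes: M2 = (C1 ⊕ C2) ⊕ M1.
11010111 xor 01100001 = 10110110
00110100 xor 01100100 = 01010000
10101101 xor 01101101 = 11000000
10100010 xor 01101001 = 11001011
11010110 xor 01101110 = 10111000
01001111 xor 00100000 = 01101111
11100101 xor 01110000 = 10010101
01011100 xor 01100001 = 00111101
10100001 xor 01110011 = 11010010
11011100 xor 01110011 = 10101111
01110001 xor 01110111 = 00000110

b6 50 c0 cb b8 6f 95 3d d2 af 06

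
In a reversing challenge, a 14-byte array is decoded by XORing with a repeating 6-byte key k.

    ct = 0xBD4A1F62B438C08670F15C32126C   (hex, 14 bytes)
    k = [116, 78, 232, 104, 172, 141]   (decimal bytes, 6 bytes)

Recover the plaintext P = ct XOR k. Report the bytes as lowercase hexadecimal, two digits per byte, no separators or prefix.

c904f70a18b5b4c89899f0bf6622

The 6-byte key repeats, so the effective keystream is 74 4e e8 68 ac 8d 74 4e e8 68 ac 8d 74 4e.
byte 0: bd XOR 74 = c9
byte 1: 4a XOR 4e = 04
byte 2: 1f XOR e8 = f7
byte 3: 62 XOR 68 = 0a
byte 4: b4 XOR ac = 18
byte 5: 38 XOR 8d = b5
byte 6: c0 XOR 74 = b4
byte 7: 86 XOR 4e = c8
byte 8: 70 XOR e8 = 98
byte 9: f1 XOR 68 = 99
byte 10: 5c XOR ac = f0
byte 11: 32 XOR 8d = bf
byte 12: 12 XOR 74 = 66
byte 13: 6c XOR 4e = 22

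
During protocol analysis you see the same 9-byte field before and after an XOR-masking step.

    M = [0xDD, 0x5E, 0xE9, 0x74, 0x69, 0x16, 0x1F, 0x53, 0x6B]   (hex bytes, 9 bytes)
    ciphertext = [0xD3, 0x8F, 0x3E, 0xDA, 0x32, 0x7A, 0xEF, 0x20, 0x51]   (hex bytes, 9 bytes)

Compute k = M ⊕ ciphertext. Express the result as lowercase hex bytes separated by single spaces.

Since ciphertext = M ⊕ k, XORing both sides with M gives k = M ⊕ ciphertext.
dd ^ d3 = 0e
5e ^ 8f = d1
e9 ^ 3e = d7
74 ^ da = ae
69 ^ 32 = 5b
16 ^ 7a = 6c
1f ^ ef = f0
53 ^ 20 = 73
6b ^ 51 = 3a

0e d1 d7 ae 5b 6c f0 73 3a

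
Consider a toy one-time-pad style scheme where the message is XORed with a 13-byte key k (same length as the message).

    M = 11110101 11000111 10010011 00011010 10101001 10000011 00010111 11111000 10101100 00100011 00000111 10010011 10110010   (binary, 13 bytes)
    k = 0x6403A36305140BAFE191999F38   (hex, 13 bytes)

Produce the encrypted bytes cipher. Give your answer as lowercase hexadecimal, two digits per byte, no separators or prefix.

XOR is its own inverse, so applying the key byte-wise gives the result directly.
f5 XOR 64 = 91
c7 XOR 03 = c4
93 XOR a3 = 30
1a XOR 63 = 79
a9 XOR 05 = ac
83 XOR 14 = 97
17 XOR 0b = 1c
f8 XOR af = 57
ac XOR e1 = 4d
23 XOR 91 = b2
07 XOR 99 = 9e
93 XOR 9f = 0c
b2 XOR 38 = 8a

91c43079ac971c574db29e0c8a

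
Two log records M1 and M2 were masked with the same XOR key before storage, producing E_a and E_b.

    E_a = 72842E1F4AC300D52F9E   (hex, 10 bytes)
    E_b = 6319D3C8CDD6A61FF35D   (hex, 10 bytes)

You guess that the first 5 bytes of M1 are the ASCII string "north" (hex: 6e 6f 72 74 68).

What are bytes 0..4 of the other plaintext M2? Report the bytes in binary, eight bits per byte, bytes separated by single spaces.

01111111 11110010 10001111 10100011 11101111

First, E_a ⊕ E_b = (M1 ⊕ K) ⊕ (M2 ⊕ K) = M1 ⊕ M2, so the key drops out. Then M2 = (M1 ⊕ M2) ⊕ M1 over the first 5 bytes.
byte 0: (72 ⊕ 63) ⊕ 6e = 11 ⊕ 6e = 7f
byte 1: (84 ⊕ 19) ⊕ 6f = 9d ⊕ 6f = f2
byte 2: (2e ⊕ d3) ⊕ 72 = fd ⊕ 72 = 8f
byte 3: (1f ⊕ c8) ⊕ 74 = d7 ⊕ 74 = a3
byte 4: (4a ⊕ cd) ⊕ 68 = 87 ⊕ 68 = ef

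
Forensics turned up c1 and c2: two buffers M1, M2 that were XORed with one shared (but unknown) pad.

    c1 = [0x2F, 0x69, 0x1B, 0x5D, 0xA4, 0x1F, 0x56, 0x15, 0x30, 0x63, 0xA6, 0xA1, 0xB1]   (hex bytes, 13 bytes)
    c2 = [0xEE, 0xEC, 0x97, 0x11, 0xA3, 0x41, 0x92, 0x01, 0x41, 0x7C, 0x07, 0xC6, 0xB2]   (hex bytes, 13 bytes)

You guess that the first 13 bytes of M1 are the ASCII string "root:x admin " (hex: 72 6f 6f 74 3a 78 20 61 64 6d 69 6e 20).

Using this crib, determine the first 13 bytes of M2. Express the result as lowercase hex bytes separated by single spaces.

First, c1 ⊕ c2 = (M1 ⊕ K) ⊕ (M2 ⊕ K) = M1 ⊕ M2, so the key drops out. Then M2 = (M1 ⊕ M2) ⊕ M1 over the first 13 bytes.
byte 0: (2f xor ee) xor 72 = c1 xor 72 = b3
byte 1: (69 xor ec) xor 6f = 85 xor 6f = ea
byte 2: (1b xor 97) xor 6f = 8c xor 6f = e3
byte 3: (5d xor 11) xor 74 = 4c xor 74 = 38
byte 4: (a4 xor a3) xor 3a = 07 xor 3a = 3d
byte 5: (1f xor 41) xor 78 = 5e xor 78 = 26
byte 6: (56 xor 92) xor 20 = c4 xor 20 = e4
byte 7: (15 xor 01) xor 61 = 14 xor 61 = 75
byte 8: (30 xor 41) xor 64 = 71 xor 64 = 15
byte 9: (63 xor 7c) xor 6d = 1f xor 6d = 72
byte 10: (a6 xor 07) xor 69 = a1 xor 69 = c8
byte 11: (a1 xor c6) xor 6e = 67 xor 6e = 09
byte 12: (b1 xor b2) xor 20 = 03 xor 20 = 23

b3 ea e3 38 3d 26 e4 75 15 72 c8 09 23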